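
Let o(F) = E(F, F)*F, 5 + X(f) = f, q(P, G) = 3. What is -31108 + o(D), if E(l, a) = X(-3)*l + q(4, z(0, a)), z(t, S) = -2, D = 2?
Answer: -31134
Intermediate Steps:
X(f) = -5 + f
E(l, a) = 3 - 8*l (E(l, a) = (-5 - 3)*l + 3 = -8*l + 3 = 3 - 8*l)
o(F) = F*(3 - 8*F) (o(F) = (3 - 8*F)*F = F*(3 - 8*F))
-31108 + o(D) = -31108 + 2*(3 - 8*2) = -31108 + 2*(3 - 16) = -31108 + 2*(-13) = -31108 - 26 = -31134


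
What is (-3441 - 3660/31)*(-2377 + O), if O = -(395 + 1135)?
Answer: 431063217/31 ≈ 1.3905e+7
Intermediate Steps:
O = -1530 (O = -1*1530 = -1530)
(-3441 - 3660/31)*(-2377 + O) = (-3441 - 3660/31)*(-2377 - 1530) = (-3441 - 3660*1/31)*(-3907) = (-3441 - 3660/31)*(-3907) = -110331/31*(-3907) = 431063217/31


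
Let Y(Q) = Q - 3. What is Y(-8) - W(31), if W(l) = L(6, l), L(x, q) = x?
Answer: -17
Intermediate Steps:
Y(Q) = -3 + Q
W(l) = 6
Y(-8) - W(31) = (-3 - 8) - 1*6 = -11 - 6 = -17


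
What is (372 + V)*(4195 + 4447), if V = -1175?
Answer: -6939526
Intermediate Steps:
(372 + V)*(4195 + 4447) = (372 - 1175)*(4195 + 4447) = -803*8642 = -6939526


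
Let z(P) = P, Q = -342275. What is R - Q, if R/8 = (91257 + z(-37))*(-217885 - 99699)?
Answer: -231759757565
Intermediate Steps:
R = -231760099840 (R = 8*((91257 - 37)*(-217885 - 99699)) = 8*(91220*(-317584)) = 8*(-28970012480) = -231760099840)
R - Q = -231760099840 - 1*(-342275) = -231760099840 + 342275 = -231759757565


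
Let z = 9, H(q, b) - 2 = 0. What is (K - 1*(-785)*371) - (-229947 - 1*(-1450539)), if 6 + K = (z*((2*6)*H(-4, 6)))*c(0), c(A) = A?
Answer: -929363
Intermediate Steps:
H(q, b) = 2 (H(q, b) = 2 + 0 = 2)
K = -6 (K = -6 + (9*((2*6)*2))*0 = -6 + (9*(12*2))*0 = -6 + (9*24)*0 = -6 + 216*0 = -6 + 0 = -6)
(K - 1*(-785)*371) - (-229947 - 1*(-1450539)) = (-6 - 1*(-785)*371) - (-229947 - 1*(-1450539)) = (-6 + 785*371) - (-229947 + 1450539) = (-6 + 291235) - 1*1220592 = 291229 - 1220592 = -929363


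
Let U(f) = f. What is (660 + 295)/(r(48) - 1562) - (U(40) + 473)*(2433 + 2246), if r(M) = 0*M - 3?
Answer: -751302542/313 ≈ -2.4003e+6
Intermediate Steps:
r(M) = -3 (r(M) = 0 - 3 = -3)
(660 + 295)/(r(48) - 1562) - (U(40) + 473)*(2433 + 2246) = (660 + 295)/(-3 - 1562) - (40 + 473)*(2433 + 2246) = 955/(-1565) - 513*4679 = 955*(-1/1565) - 1*2400327 = -191/313 - 2400327 = -751302542/313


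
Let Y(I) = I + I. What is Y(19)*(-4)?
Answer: -152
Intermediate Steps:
Y(I) = 2*I
Y(19)*(-4) = (2*19)*(-4) = 38*(-4) = -152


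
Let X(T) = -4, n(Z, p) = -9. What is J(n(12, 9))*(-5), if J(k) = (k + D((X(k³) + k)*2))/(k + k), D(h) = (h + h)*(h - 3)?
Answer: 7495/18 ≈ 416.39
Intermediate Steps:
D(h) = 2*h*(-3 + h) (D(h) = (2*h)*(-3 + h) = 2*h*(-3 + h))
J(k) = (k + 2*(-11 + 2*k)*(-8 + 2*k))/(2*k) (J(k) = (k + 2*((-4 + k)*2)*(-3 + (-4 + k)*2))/(k + k) = (k + 2*(-8 + 2*k)*(-3 + (-8 + 2*k)))/((2*k)) = (k + 2*(-8 + 2*k)*(-11 + 2*k))*(1/(2*k)) = (k + 2*(-11 + 2*k)*(-8 + 2*k))*(1/(2*k)) = (k + 2*(-11 + 2*k)*(-8 + 2*k))/(2*k))
J(n(12, 9))*(-5) = (-75/2 + 4*(-9) + 88/(-9))*(-5) = (-75/2 - 36 + 88*(-⅑))*(-5) = (-75/2 - 36 - 88/9)*(-5) = -1499/18*(-5) = 7495/18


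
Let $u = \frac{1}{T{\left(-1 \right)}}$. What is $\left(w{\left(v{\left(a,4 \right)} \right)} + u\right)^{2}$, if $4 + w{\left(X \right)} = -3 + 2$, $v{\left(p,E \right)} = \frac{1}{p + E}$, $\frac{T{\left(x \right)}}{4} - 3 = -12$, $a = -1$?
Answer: $\frac{32761}{1296} \approx 25.279$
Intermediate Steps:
$T{\left(x \right)} = -36$ ($T{\left(x \right)} = 12 + 4 \left(-12\right) = 12 - 48 = -36$)
$v{\left(p,E \right)} = \frac{1}{E + p}$
$u = - \frac{1}{36}$ ($u = \frac{1}{-36} = - \frac{1}{36} \approx -0.027778$)
$w{\left(X \right)} = -5$ ($w{\left(X \right)} = -4 + \left(-3 + 2\right) = -4 - 1 = -5$)
$\left(w{\left(v{\left(a,4 \right)} \right)} + u\right)^{2} = \left(-5 - \frac{1}{36}\right)^{2} = \left(- \frac{181}{36}\right)^{2} = \frac{32761}{1296}$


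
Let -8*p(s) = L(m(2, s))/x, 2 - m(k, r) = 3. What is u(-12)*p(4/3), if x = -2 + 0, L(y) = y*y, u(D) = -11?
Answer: -11/16 ≈ -0.68750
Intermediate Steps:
m(k, r) = -1 (m(k, r) = 2 - 1*3 = 2 - 3 = -1)
L(y) = y**2
x = -2
p(s) = 1/16 (p(s) = -(-1)**2/(8*(-2)) = -(-1)/(8*2) = -1/8*(-1/2) = 1/16)
u(-12)*p(4/3) = -11*1/16 = -11/16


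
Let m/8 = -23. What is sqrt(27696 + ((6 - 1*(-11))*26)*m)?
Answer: 8*I*sqrt(838) ≈ 231.59*I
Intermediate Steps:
m = -184 (m = 8*(-23) = -184)
sqrt(27696 + ((6 - 1*(-11))*26)*m) = sqrt(27696 + ((6 - 1*(-11))*26)*(-184)) = sqrt(27696 + ((6 + 11)*26)*(-184)) = sqrt(27696 + (17*26)*(-184)) = sqrt(27696 + 442*(-184)) = sqrt(27696 - 81328) = sqrt(-53632) = 8*I*sqrt(838)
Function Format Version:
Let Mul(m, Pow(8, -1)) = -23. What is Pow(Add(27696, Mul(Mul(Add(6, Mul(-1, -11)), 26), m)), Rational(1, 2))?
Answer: Mul(8, I, Pow(838, Rational(1, 2))) ≈ Mul(231.59, I)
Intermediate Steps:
m = -184 (m = Mul(8, -23) = -184)
Pow(Add(27696, Mul(Mul(Add(6, Mul(-1, -11)), 26), m)), Rational(1, 2)) = Pow(Add(27696, Mul(Mul(Add(6, Mul(-1, -11)), 26), -184)), Rational(1, 2)) = Pow(Add(27696, Mul(Mul(Add(6, 11), 26), -184)), Rational(1, 2)) = Pow(Add(27696, Mul(Mul(17, 26), -184)), Rational(1, 2)) = Pow(Add(27696, Mul(442, -184)), Rational(1, 2)) = Pow(Add(27696, -81328), Rational(1, 2)) = Pow(-53632, Rational(1, 2)) = Mul(8, I, Pow(838, Rational(1, 2)))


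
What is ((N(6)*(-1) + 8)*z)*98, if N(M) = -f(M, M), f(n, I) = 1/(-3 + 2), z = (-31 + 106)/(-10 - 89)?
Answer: -17150/33 ≈ -519.70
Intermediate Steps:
z = -25/33 (z = 75/(-99) = 75*(-1/99) = -25/33 ≈ -0.75758)
f(n, I) = -1 (f(n, I) = 1/(-1) = -1)
N(M) = 1 (N(M) = -1*(-1) = 1)
((N(6)*(-1) + 8)*z)*98 = ((1*(-1) + 8)*(-25/33))*98 = ((-1 + 8)*(-25/33))*98 = (7*(-25/33))*98 = -175/33*98 = -17150/33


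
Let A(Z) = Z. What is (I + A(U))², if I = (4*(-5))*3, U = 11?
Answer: 2401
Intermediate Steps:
I = -60 (I = -20*3 = -60)
(I + A(U))² = (-60 + 11)² = (-49)² = 2401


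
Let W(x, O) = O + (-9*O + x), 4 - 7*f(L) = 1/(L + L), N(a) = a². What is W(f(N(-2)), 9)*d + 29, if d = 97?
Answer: -386473/56 ≈ -6901.3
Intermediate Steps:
f(L) = 4/7 - 1/(14*L) (f(L) = 4/7 - 1/(7*(L + L)) = 4/7 - 1/(7*(2*L)) = 4/7 - 1/(2*L)/7 = 4/7 - 1/(14*L))
W(x, O) = x - 8*O (W(x, O) = O + (x - 9*O) = x - 8*O)
W(f(N(-2)), 9)*d + 29 = ((-1 + 8*(-2)²)/(14*((-2)²)) - 8*9)*97 + 29 = ((1/14)*(-1 + 8*4)/4 - 72)*97 + 29 = ((1/14)*(¼)*(-1 + 32) - 72)*97 + 29 = ((1/14)*(¼)*31 - 72)*97 + 29 = (31/56 - 72)*97 + 29 = -4001/56*97 + 29 = -388097/56 + 29 = -386473/56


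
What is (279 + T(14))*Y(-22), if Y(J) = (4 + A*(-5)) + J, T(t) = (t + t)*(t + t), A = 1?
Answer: -24449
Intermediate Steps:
T(t) = 4*t² (T(t) = (2*t)*(2*t) = 4*t²)
Y(J) = -1 + J (Y(J) = (4 + 1*(-5)) + J = (4 - 5) + J = -1 + J)
(279 + T(14))*Y(-22) = (279 + 4*14²)*(-1 - 22) = (279 + 4*196)*(-23) = (279 + 784)*(-23) = 1063*(-23) = -24449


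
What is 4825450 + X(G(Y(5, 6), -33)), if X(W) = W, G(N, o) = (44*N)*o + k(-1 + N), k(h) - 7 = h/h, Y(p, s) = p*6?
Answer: 4781898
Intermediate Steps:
Y(p, s) = 6*p
k(h) = 8 (k(h) = 7 + h/h = 7 + 1 = 8)
G(N, o) = 8 + 44*N*o (G(N, o) = (44*N)*o + 8 = 44*N*o + 8 = 8 + 44*N*o)
4825450 + X(G(Y(5, 6), -33)) = 4825450 + (8 + 44*(6*5)*(-33)) = 4825450 + (8 + 44*30*(-33)) = 4825450 + (8 - 43560) = 4825450 - 43552 = 4781898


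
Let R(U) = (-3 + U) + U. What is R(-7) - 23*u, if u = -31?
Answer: 696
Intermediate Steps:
R(U) = -3 + 2*U
R(-7) - 23*u = (-3 + 2*(-7)) - 23*(-31) = (-3 - 14) + 713 = -17 + 713 = 696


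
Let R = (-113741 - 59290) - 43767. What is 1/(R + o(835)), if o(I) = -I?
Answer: -1/217633 ≈ -4.5949e-6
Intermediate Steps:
R = -216798 (R = -173031 - 43767 = -216798)
1/(R + o(835)) = 1/(-216798 - 1*835) = 1/(-216798 - 835) = 1/(-217633) = -1/217633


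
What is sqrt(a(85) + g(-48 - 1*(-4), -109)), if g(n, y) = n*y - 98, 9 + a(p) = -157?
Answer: 2*sqrt(1133) ≈ 67.320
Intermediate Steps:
a(p) = -166 (a(p) = -9 - 157 = -166)
g(n, y) = -98 + n*y
sqrt(a(85) + g(-48 - 1*(-4), -109)) = sqrt(-166 + (-98 + (-48 - 1*(-4))*(-109))) = sqrt(-166 + (-98 + (-48 + 4)*(-109))) = sqrt(-166 + (-98 - 44*(-109))) = sqrt(-166 + (-98 + 4796)) = sqrt(-166 + 4698) = sqrt(4532) = 2*sqrt(1133)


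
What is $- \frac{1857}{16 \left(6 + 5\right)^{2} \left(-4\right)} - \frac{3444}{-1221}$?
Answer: $\frac{876901}{286528} \approx 3.0604$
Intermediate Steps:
$- \frac{1857}{16 \left(6 + 5\right)^{2} \left(-4\right)} - \frac{3444}{-1221} = - \frac{1857}{16 \cdot 11^{2} \left(-4\right)} - - \frac{1148}{407} = - \frac{1857}{16 \cdot 121 \left(-4\right)} + \frac{1148}{407} = - \frac{1857}{1936 \left(-4\right)} + \frac{1148}{407} = - \frac{1857}{-7744} + \frac{1148}{407} = \left(-1857\right) \left(- \frac{1}{7744}\right) + \frac{1148}{407} = \frac{1857}{7744} + \frac{1148}{407} = \frac{876901}{286528}$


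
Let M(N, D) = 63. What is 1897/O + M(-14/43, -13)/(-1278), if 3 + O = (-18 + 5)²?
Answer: 67053/5893 ≈ 11.378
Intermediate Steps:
O = 166 (O = -3 + (-18 + 5)² = -3 + (-13)² = -3 + 169 = 166)
1897/O + M(-14/43, -13)/(-1278) = 1897/166 + 63/(-1278) = 1897*(1/166) + 63*(-1/1278) = 1897/166 - 7/142 = 67053/5893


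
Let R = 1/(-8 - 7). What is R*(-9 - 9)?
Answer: 6/5 ≈ 1.2000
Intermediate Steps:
R = -1/15 (R = 1/(-15) = -1/15 ≈ -0.066667)
R*(-9 - 9) = -(-9 - 9)/15 = -1/15*(-18) = 6/5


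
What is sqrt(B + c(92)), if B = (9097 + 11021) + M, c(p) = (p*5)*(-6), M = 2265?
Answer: sqrt(19623) ≈ 140.08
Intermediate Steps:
c(p) = -30*p (c(p) = (5*p)*(-6) = -30*p)
B = 22383 (B = (9097 + 11021) + 2265 = 20118 + 2265 = 22383)
sqrt(B + c(92)) = sqrt(22383 - 30*92) = sqrt(22383 - 2760) = sqrt(19623)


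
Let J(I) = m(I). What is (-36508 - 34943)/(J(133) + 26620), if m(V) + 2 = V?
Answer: -23817/8917 ≈ -2.6710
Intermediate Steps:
m(V) = -2 + V
J(I) = -2 + I
(-36508 - 34943)/(J(133) + 26620) = (-36508 - 34943)/((-2 + 133) + 26620) = -71451/(131 + 26620) = -71451/26751 = -71451*1/26751 = -23817/8917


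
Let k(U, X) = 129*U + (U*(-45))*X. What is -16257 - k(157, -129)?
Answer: -947895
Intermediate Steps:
k(U, X) = 129*U - 45*U*X (k(U, X) = 129*U + (-45*U)*X = 129*U - 45*U*X)
-16257 - k(157, -129) = -16257 - 3*157*(43 - 15*(-129)) = -16257 - 3*157*(43 + 1935) = -16257 - 3*157*1978 = -16257 - 1*931638 = -16257 - 931638 = -947895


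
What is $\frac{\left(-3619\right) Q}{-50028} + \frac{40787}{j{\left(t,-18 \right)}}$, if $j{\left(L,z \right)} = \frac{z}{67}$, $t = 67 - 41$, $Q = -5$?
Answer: $- \frac{2071413517}{13644} \approx -1.5182 \cdot 10^{5}$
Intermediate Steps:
$t = 26$
$j{\left(L,z \right)} = \frac{z}{67}$ ($j{\left(L,z \right)} = z \frac{1}{67} = \frac{z}{67}$)
$\frac{\left(-3619\right) Q}{-50028} + \frac{40787}{j{\left(t,-18 \right)}} = \frac{\left(-3619\right) \left(-5\right)}{-50028} + \frac{40787}{\frac{1}{67} \left(-18\right)} = 18095 \left(- \frac{1}{50028}\right) + \frac{40787}{- \frac{18}{67}} = - \frac{1645}{4548} + 40787 \left(- \frac{67}{18}\right) = - \frac{1645}{4548} - \frac{2732729}{18} = - \frac{2071413517}{13644}$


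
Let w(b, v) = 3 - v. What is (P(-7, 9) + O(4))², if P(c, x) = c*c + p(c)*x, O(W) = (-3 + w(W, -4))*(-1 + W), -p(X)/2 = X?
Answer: 34969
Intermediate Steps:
p(X) = -2*X
O(W) = -4 + 4*W (O(W) = (-3 + (3 - 1*(-4)))*(-1 + W) = (-3 + (3 + 4))*(-1 + W) = (-3 + 7)*(-1 + W) = 4*(-1 + W) = -4 + 4*W)
P(c, x) = c² - 2*c*x (P(c, x) = c*c + (-2*c)*x = c² - 2*c*x)
(P(-7, 9) + O(4))² = (-7*(-7 - 2*9) + (-4 + 4*4))² = (-7*(-7 - 18) + (-4 + 16))² = (-7*(-25) + 12)² = (175 + 12)² = 187² = 34969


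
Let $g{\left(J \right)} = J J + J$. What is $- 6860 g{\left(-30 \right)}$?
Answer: $-5968200$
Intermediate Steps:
$g{\left(J \right)} = J + J^{2}$ ($g{\left(J \right)} = J^{2} + J = J + J^{2}$)
$- 6860 g{\left(-30 \right)} = - 6860 \left(- 30 \left(1 - 30\right)\right) = - 6860 \left(\left(-30\right) \left(-29\right)\right) = \left(-6860\right) 870 = -5968200$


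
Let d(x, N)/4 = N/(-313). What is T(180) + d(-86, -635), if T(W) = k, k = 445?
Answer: 141825/313 ≈ 453.12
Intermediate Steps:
d(x, N) = -4*N/313 (d(x, N) = 4*(N/(-313)) = 4*(N*(-1/313)) = 4*(-N/313) = -4*N/313)
T(W) = 445
T(180) + d(-86, -635) = 445 - 4/313*(-635) = 445 + 2540/313 = 141825/313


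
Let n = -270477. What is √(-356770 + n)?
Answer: I*√627247 ≈ 791.99*I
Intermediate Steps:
√(-356770 + n) = √(-356770 - 270477) = √(-627247) = I*√627247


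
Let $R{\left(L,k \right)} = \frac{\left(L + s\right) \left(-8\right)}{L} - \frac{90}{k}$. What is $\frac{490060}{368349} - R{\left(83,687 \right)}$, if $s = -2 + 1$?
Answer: $\frac{65566619606}{7001209443} \approx 9.365$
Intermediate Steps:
$s = -1$
$R{\left(L,k \right)} = - \frac{90}{k} + \frac{8 - 8 L}{L}$ ($R{\left(L,k \right)} = \frac{\left(L - 1\right) \left(-8\right)}{L} - \frac{90}{k} = \frac{\left(-1 + L\right) \left(-8\right)}{L} - \frac{90}{k} = \frac{8 - 8 L}{L} - \frac{90}{k} = - \frac{90}{k} + \frac{8 - 8 L}{L}$)
$\frac{490060}{368349} - R{\left(83,687 \right)} = \frac{490060}{368349} - \left(-8 - \frac{90}{687} + \frac{8}{83}\right) = 490060 \cdot \frac{1}{368349} - \left(-8 - \frac{30}{229} + 8 \cdot \frac{1}{83}\right) = \frac{490060}{368349} - \left(-8 - \frac{30}{229} + \frac{8}{83}\right) = \frac{490060}{368349} - - \frac{152714}{19007} = \frac{490060}{368349} + \frac{152714}{19007} = \frac{65566619606}{7001209443}$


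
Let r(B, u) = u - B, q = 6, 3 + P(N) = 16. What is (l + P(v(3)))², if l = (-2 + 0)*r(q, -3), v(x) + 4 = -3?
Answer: 961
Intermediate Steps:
v(x) = -7 (v(x) = -4 - 3 = -7)
P(N) = 13 (P(N) = -3 + 16 = 13)
l = 18 (l = (-2 + 0)*(-3 - 1*6) = -2*(-3 - 6) = -2*(-9) = 18)
(l + P(v(3)))² = (18 + 13)² = 31² = 961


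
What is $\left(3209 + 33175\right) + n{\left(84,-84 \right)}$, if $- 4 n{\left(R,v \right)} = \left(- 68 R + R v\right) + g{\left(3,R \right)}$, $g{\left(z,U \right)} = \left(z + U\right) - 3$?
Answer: $39555$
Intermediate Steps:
$g{\left(z,U \right)} = -3 + U + z$ ($g{\left(z,U \right)} = \left(U + z\right) - 3 = -3 + U + z$)
$n{\left(R,v \right)} = \frac{67 R}{4} - \frac{R v}{4}$ ($n{\left(R,v \right)} = - \frac{\left(- 68 R + R v\right) + \left(-3 + R + 3\right)}{4} = - \frac{\left(- 68 R + R v\right) + R}{4} = - \frac{- 67 R + R v}{4} = \frac{67 R}{4} - \frac{R v}{4}$)
$\left(3209 + 33175\right) + n{\left(84,-84 \right)} = \left(3209 + 33175\right) + \frac{1}{4} \cdot 84 \left(67 - -84\right) = 36384 + \frac{1}{4} \cdot 84 \left(67 + 84\right) = 36384 + \frac{1}{4} \cdot 84 \cdot 151 = 36384 + 3171 = 39555$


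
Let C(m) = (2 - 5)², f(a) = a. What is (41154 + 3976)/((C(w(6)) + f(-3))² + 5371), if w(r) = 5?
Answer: 45130/5407 ≈ 8.3466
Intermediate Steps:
C(m) = 9 (C(m) = (-3)² = 9)
(41154 + 3976)/((C(w(6)) + f(-3))² + 5371) = (41154 + 3976)/((9 - 3)² + 5371) = 45130/(6² + 5371) = 45130/(36 + 5371) = 45130/5407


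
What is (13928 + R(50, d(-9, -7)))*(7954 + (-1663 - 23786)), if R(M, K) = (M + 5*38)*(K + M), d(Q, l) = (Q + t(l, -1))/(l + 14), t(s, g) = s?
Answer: -3108091720/7 ≈ -4.4401e+8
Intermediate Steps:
d(Q, l) = (Q + l)/(14 + l) (d(Q, l) = (Q + l)/(l + 14) = (Q + l)/(14 + l))
R(M, K) = (190 + M)*(K + M) (R(M, K) = (M + 190)*(K + M) = (190 + M)*(K + M))
(13928 + R(50, d(-9, -7)))*(7954 + (-1663 - 23786)) = (13928 + (50**2 + 190*((-9 - 7)/(14 - 7)) + 190*50 + ((-9 - 7)/(14 - 7))*50))*(7954 + (-1663 - 23786)) = (13928 + (2500 + 190*(-16/7) + 9500 + (-16/7)*50))*(7954 - 25449) = (13928 + (2500 + 190*((1/7)*(-16)) + 9500 + ((1/7)*(-16))*50))*(-17495) = (13928 + (2500 + 190*(-16/7) + 9500 - 16/7*50))*(-17495) = (13928 + (2500 - 3040/7 + 9500 - 800/7))*(-17495) = (13928 + 80160/7)*(-17495) = (177656/7)*(-17495) = -3108091720/7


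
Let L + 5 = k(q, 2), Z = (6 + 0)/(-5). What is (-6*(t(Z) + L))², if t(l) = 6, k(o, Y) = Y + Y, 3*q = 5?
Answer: 900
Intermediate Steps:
q = 5/3 (q = (⅓)*5 = 5/3 ≈ 1.6667)
k(o, Y) = 2*Y
Z = -6/5 (Z = 6*(-⅕) = -6/5 ≈ -1.2000)
L = -1 (L = -5 + 2*2 = -5 + 4 = -1)
(-6*(t(Z) + L))² = (-6*(6 - 1))² = (-6*5)² = (-30)² = 900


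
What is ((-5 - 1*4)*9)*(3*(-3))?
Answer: 729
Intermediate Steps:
((-5 - 1*4)*9)*(3*(-3)) = ((-5 - 4)*9)*(-9) = -9*9*(-9) = -81*(-9) = 729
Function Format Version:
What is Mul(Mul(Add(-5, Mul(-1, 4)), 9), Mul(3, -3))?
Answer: 729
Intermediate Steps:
Mul(Mul(Add(-5, Mul(-1, 4)), 9), Mul(3, -3)) = Mul(Mul(Add(-5, -4), 9), -9) = Mul(Mul(-9, 9), -9) = Mul(-81, -9) = 729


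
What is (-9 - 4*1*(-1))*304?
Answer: -1520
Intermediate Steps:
(-9 - 4*1*(-1))*304 = (-9 - 4*(-1))*304 = (-9 + 4)*304 = -5*304 = -1520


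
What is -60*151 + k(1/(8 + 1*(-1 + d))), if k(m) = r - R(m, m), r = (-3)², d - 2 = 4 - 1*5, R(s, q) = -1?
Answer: -9050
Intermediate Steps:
d = 1 (d = 2 + (4 - 1*5) = 2 + (4 - 5) = 2 - 1 = 1)
r = 9
k(m) = 10 (k(m) = 9 - 1*(-1) = 9 + 1 = 10)
-60*151 + k(1/(8 + 1*(-1 + d))) = -60*151 + 10 = -9060 + 10 = -9050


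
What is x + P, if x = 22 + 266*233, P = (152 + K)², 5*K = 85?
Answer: 90561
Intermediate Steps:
K = 17 (K = (⅕)*85 = 17)
P = 28561 (P = (152 + 17)² = 169² = 28561)
x = 62000 (x = 22 + 61978 = 62000)
x + P = 62000 + 28561 = 90561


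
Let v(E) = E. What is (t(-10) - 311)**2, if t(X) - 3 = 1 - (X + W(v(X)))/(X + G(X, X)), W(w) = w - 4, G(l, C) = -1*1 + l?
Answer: 4652649/49 ≈ 94952.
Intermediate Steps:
G(l, C) = -1 + l
W(w) = -4 + w
t(X) = 4 - (-4 + 2*X)/(-1 + 2*X) (t(X) = 3 + (1 - (X + (-4 + X))/(X + (-1 + X))) = 3 + (1 - (-4 + 2*X)/(-1 + 2*X)) = 4 - (-4 + 2*X)/(-1 + 2*X))
(t(-10) - 311)**2 = (6*(-10)/(-1 + 2*(-10)) - 311)**2 = (6*(-10)/(-1 - 20) - 311)**2 = (6*(-10)/(-21) - 311)**2 = (6*(-10)*(-1/21) - 311)**2 = (20/7 - 311)**2 = (-2157/7)**2 = 4652649/49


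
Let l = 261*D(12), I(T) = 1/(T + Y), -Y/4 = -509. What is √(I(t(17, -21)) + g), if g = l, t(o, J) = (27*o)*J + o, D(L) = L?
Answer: √180238436686/7586 ≈ 55.964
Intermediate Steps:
t(o, J) = o + 27*J*o (t(o, J) = 27*J*o + o = o + 27*J*o)
Y = 2036 (Y = -4*(-509) = 2036)
I(T) = 1/(2036 + T) (I(T) = 1/(T + 2036) = 1/(2036 + T))
l = 3132 (l = 261*12 = 3132)
g = 3132
√(I(t(17, -21)) + g) = √(1/(2036 + 17*(1 + 27*(-21))) + 3132) = √(1/(2036 + 17*(1 - 567)) + 3132) = √(1/(2036 + 17*(-566)) + 3132) = √(1/(2036 - 9622) + 3132) = √(1/(-7586) + 3132) = √(-1/7586 + 3132) = √(23759351/7586) = √180238436686/7586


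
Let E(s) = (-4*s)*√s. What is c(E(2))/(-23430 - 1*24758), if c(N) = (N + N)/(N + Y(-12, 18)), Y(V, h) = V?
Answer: 4/12047 - 3*√2/12047 ≈ -2.0141e-5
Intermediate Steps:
E(s) = -4*s^(3/2)
c(N) = 2*N/(-12 + N) (c(N) = (N + N)/(N - 12) = (2*N)/(-12 + N) = 2*N/(-12 + N))
c(E(2))/(-23430 - 1*24758) = (2*(-8*√2)/(-12 - 8*√2))/(-23430 - 1*24758) = (2*(-8*√2)/(-12 - 8*√2))/(-23430 - 24758) = (2*(-8*√2)/(-12 - 8*√2))/(-48188) = -16*√2/(-12 - 8*√2)*(-1/48188) = 4*√2/(12047*(-12 - 8*√2))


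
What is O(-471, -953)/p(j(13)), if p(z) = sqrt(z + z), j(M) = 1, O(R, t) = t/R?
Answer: 953*sqrt(2)/942 ≈ 1.4307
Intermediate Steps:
p(z) = sqrt(2)*sqrt(z) (p(z) = sqrt(2*z) = sqrt(2)*sqrt(z))
O(-471, -953)/p(j(13)) = (-953/(-471))/((sqrt(2)*sqrt(1))) = (-953*(-1/471))/((sqrt(2)*1)) = 953/(471*(sqrt(2))) = 953*(sqrt(2)/2)/471 = 953*sqrt(2)/942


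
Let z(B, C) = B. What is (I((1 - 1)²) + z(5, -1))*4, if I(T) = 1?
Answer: 24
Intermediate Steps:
(I((1 - 1)²) + z(5, -1))*4 = (1 + 5)*4 = 6*4 = 24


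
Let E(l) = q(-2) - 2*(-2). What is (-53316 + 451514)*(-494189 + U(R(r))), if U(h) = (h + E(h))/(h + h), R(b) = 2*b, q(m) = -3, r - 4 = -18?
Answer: -5509976624143/28 ≈ -1.9678e+11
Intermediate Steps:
r = -14 (r = 4 - 18 = -14)
E(l) = 1 (E(l) = -3 - 2*(-2) = -3 + 4 = 1)
U(h) = (1 + h)/(2*h) (U(h) = (h + 1)/(h + h) = (1 + h)/((2*h)) = (1 + h)*(1/(2*h)) = (1 + h)/(2*h))
(-53316 + 451514)*(-494189 + U(R(r))) = (-53316 + 451514)*(-494189 + (1 + 2*(-14))/(2*((2*(-14))))) = 398198*(-494189 + (½)*(1 - 28)/(-28)) = 398198*(-494189 + (½)*(-1/28)*(-27)) = 398198*(-494189 + 27/56) = 398198*(-27674557/56) = -5509976624143/28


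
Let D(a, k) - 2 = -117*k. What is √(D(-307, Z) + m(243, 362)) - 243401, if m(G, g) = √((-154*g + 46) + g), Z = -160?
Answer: -243401 + √(18722 + 2*I*√13835) ≈ -2.4326e+5 + 0.85962*I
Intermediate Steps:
D(a, k) = 2 - 117*k
m(G, g) = √(46 - 153*g) (m(G, g) = √((46 - 154*g) + g) = √(46 - 153*g))
√(D(-307, Z) + m(243, 362)) - 243401 = √((2 - 117*(-160)) + √(46 - 153*362)) - 243401 = √((2 + 18720) + √(46 - 55386)) - 243401 = √(18722 + √(-55340)) - 243401 = √(18722 + 2*I*√13835) - 243401 = -243401 + √(18722 + 2*I*√13835)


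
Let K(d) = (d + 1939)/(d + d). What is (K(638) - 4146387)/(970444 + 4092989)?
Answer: -1763595745/2153646836 ≈ -0.81889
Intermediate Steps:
K(d) = (1939 + d)/(2*d) (K(d) = (1939 + d)/((2*d)) = (1939 + d)*(1/(2*d)) = (1939 + d)/(2*d))
(K(638) - 4146387)/(970444 + 4092989) = ((½)*(1939 + 638)/638 - 4146387)/(970444 + 4092989) = ((½)*(1/638)*2577 - 4146387)/5063433 = (2577/1276 - 4146387)*(1/5063433) = -5290787235/1276*1/5063433 = -1763595745/2153646836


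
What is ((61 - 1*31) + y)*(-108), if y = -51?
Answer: 2268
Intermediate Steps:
((61 - 1*31) + y)*(-108) = ((61 - 1*31) - 51)*(-108) = ((61 - 31) - 51)*(-108) = (30 - 51)*(-108) = -21*(-108) = 2268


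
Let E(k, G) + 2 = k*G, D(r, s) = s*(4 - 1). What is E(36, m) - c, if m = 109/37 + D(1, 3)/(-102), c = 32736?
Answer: -20527492/629 ≈ -32635.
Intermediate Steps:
D(r, s) = 3*s (D(r, s) = s*3 = 3*s)
m = 3595/1258 (m = 109/37 + (3*3)/(-102) = 109*(1/37) + 9*(-1/102) = 109/37 - 3/34 = 3595/1258 ≈ 2.8577)
E(k, G) = -2 + G*k (E(k, G) = -2 + k*G = -2 + G*k)
E(36, m) - c = (-2 + (3595/1258)*36) - 1*32736 = (-2 + 64710/629) - 32736 = 63452/629 - 32736 = -20527492/629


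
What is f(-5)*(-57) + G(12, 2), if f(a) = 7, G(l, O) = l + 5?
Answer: -382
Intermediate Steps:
G(l, O) = 5 + l
f(-5)*(-57) + G(12, 2) = 7*(-57) + (5 + 12) = -399 + 17 = -382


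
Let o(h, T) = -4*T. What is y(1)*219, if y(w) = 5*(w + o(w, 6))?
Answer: -25185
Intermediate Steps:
y(w) = -120 + 5*w (y(w) = 5*(w - 4*6) = 5*(w - 24) = 5*(-24 + w) = -120 + 5*w)
y(1)*219 = (-120 + 5*1)*219 = (-120 + 5)*219 = -115*219 = -25185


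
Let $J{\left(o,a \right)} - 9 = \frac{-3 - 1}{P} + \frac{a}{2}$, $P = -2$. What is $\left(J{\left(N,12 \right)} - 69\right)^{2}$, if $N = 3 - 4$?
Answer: $2704$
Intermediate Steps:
$N = -1$
$J{\left(o,a \right)} = 11 + \frac{a}{2}$ ($J{\left(o,a \right)} = 9 + \left(\frac{-3 - 1}{-2} + \frac{a}{2}\right) = 9 + \left(\left(-3 - 1\right) \left(- \frac{1}{2}\right) + a \frac{1}{2}\right) = 9 + \left(\left(-4\right) \left(- \frac{1}{2}\right) + \frac{a}{2}\right) = 9 + \left(2 + \frac{a}{2}\right) = 11 + \frac{a}{2}$)
$\left(J{\left(N,12 \right)} - 69\right)^{2} = \left(\left(11 + \frac{1}{2} \cdot 12\right) - 69\right)^{2} = \left(\left(11 + 6\right) - 69\right)^{2} = \left(17 - 69\right)^{2} = \left(-52\right)^{2} = 2704$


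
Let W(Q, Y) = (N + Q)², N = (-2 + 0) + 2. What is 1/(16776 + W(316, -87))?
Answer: 1/116632 ≈ 8.5740e-6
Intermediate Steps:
N = 0 (N = -2 + 2 = 0)
W(Q, Y) = Q² (W(Q, Y) = (0 + Q)² = Q²)
1/(16776 + W(316, -87)) = 1/(16776 + 316²) = 1/(16776 + 99856) = 1/116632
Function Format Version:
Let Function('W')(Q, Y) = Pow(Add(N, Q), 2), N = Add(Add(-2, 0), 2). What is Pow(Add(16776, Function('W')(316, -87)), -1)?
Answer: Rational(1, 116632) ≈ 8.5740e-6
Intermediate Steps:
N = 0 (N = Add(-2, 2) = 0)
Function('W')(Q, Y) = Pow(Q, 2) (Function('W')(Q, Y) = Pow(Add(0, Q), 2) = Pow(Q, 2))
Pow(Add(16776, Function('W')(316, -87)), -1) = Pow(Add(16776, Pow(316, 2)), -1) = Pow(Add(16776, 99856), -1) = Pow(116632, -1) = Rational(1, 116632)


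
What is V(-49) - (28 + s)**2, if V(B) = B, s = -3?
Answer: -674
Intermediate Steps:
V(-49) - (28 + s)**2 = -49 - (28 - 3)**2 = -49 - 1*25**2 = -49 - 1*625 = -49 - 625 = -674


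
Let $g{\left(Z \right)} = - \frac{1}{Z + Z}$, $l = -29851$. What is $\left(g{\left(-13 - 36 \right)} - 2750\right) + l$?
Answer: $- \frac{3194897}{98} \approx -32601.0$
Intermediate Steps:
$g{\left(Z \right)} = - \frac{1}{2 Z}$
$\left(g{\left(-13 - 36 \right)} - 2750\right) + l = \left(- \frac{1}{2 \left(-13 - 36\right)} - 2750\right) - 29851 = \left(- \frac{1}{2 \left(-49\right)} - 2750\right) - 29851 = \left(\left(- \frac{1}{2}\right) \left(- \frac{1}{49}\right) - 2750\right) - 29851 = \left(\frac{1}{98} - 2750\right) - 29851 = - \frac{269499}{98} - 29851 = - \frac{3194897}{98}$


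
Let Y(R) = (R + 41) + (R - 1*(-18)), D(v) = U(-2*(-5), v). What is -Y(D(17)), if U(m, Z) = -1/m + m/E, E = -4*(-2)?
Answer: -613/10 ≈ -61.300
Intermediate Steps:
E = 8
U(m, Z) = -1/m + m/8
D(v) = 23/20 (D(v) = -1/((-2*(-5))) + (-2*(-5))/8 = -1/10 + (⅛)*10 = -1*⅒ + 5/4 = -⅒ + 5/4 = 23/20)
Y(R) = 59 + 2*R (Y(R) = (41 + R) + (R + 18) = (41 + R) + (18 + R) = 59 + 2*R)
-Y(D(17)) = -(59 + 2*(23/20)) = -(59 + 23/10) = -1*613/10 = -613/10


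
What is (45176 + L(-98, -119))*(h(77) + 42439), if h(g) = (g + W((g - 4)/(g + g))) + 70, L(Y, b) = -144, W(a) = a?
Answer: 147667065572/77 ≈ 1.9178e+9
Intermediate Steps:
h(g) = 70 + g + (-4 + g)/(2*g) (h(g) = (g + (g - 4)/(g + g)) + 70 = (g + (-4 + g)/((2*g))) + 70 = (g + (-4 + g)*(1/(2*g))) + 70 = (g + (-4 + g)/(2*g)) + 70 = 70 + g + (-4 + g)/(2*g))
(45176 + L(-98, -119))*(h(77) + 42439) = (45176 - 144)*((141/2 + 77 - 2/77) + 42439) = 45032*((141/2 + 77 - 2*1/77) + 42439) = 45032*((141/2 + 77 - 2/77) + 42439) = 45032*(22711/154 + 42439) = 45032*(6558317/154) = 147667065572/77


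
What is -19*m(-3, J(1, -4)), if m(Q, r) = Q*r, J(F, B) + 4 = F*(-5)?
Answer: -513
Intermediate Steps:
J(F, B) = -4 - 5*F (J(F, B) = -4 + F*(-5) = -4 - 5*F)
-19*m(-3, J(1, -4)) = -(-57)*(-4 - 5*1) = -(-57)*(-4 - 5) = -(-57)*(-9) = -19*27 = -513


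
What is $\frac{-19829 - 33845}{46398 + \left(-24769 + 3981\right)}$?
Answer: $- \frac{26837}{12805} \approx -2.0958$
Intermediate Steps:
$\frac{-19829 - 33845}{46398 + \left(-24769 + 3981\right)} = - \frac{53674}{46398 - 20788} = - \frac{53674}{25610} = \left(-53674\right) \frac{1}{25610} = - \frac{26837}{12805}$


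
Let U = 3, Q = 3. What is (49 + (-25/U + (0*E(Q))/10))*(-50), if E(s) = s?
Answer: -6100/3 ≈ -2033.3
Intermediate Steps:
(49 + (-25/U + (0*E(Q))/10))*(-50) = (49 + (-25/3 + (0*3)/10))*(-50) = (49 + (-25*⅓ + 0*(⅒)))*(-50) = (49 + (-25/3 + 0))*(-50) = (49 - 25/3)*(-50) = (122/3)*(-50) = -6100/3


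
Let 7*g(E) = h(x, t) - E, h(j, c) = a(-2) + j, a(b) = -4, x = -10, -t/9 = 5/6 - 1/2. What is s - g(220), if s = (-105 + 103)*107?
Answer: -1264/7 ≈ -180.57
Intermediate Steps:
t = -3 (t = -9*(5/6 - 1/2) = -9*(5*(⅙) - 1*½) = -9*(⅚ - ½) = -9*⅓ = -3)
h(j, c) = -4 + j
s = -214 (s = -2*107 = -214)
g(E) = -2 - E/7 (g(E) = ((-4 - 10) - E)/7 = (-14 - E)/7 = -2 - E/7)
s - g(220) = -214 - (-2 - ⅐*220) = -214 - (-2 - 220/7) = -214 - 1*(-234/7) = -214 + 234/7 = -1264/7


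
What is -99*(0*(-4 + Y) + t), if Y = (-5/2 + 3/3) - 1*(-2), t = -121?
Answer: 11979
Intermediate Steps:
Y = ½ (Y = (-5*½ + 3*(⅓)) + 2 = (-5/2 + 1) + 2 = -3/2 + 2 = ½ ≈ 0.50000)
-99*(0*(-4 + Y) + t) = -99*(0*(-4 + ½) - 121) = -99*(0*(-7/2) - 121) = -99*(0 - 121) = -99*(-121) = 11979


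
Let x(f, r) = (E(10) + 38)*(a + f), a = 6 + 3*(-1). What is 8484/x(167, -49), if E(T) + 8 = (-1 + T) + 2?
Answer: 4242/3485 ≈ 1.2172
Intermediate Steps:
a = 3 (a = 6 - 3 = 3)
E(T) = -7 + T (E(T) = -8 + ((-1 + T) + 2) = -8 + (1 + T) = -7 + T)
x(f, r) = 123 + 41*f (x(f, r) = ((-7 + 10) + 38)*(3 + f) = (3 + 38)*(3 + f) = 41*(3 + f) = 123 + 41*f)
8484/x(167, -49) = 8484/(123 + 41*167) = 8484/(123 + 6847) = 8484/6970 = 8484*(1/6970) = 4242/3485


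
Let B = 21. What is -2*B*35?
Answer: -1470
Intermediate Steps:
-2*B*35 = -2*21*35 = -42*35 = -1470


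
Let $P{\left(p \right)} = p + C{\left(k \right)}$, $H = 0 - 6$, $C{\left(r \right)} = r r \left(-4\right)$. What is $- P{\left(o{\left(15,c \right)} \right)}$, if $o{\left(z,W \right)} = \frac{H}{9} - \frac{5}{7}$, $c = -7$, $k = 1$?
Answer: $\frac{113}{21} \approx 5.381$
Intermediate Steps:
$C{\left(r \right)} = - 4 r^{2}$ ($C{\left(r \right)} = r^{2} \left(-4\right) = - 4 r^{2}$)
$H = -6$ ($H = 0 - 6 = -6$)
$o{\left(z,W \right)} = - \frac{29}{21}$ ($o{\left(z,W \right)} = - \frac{6}{9} - \frac{5}{7} = \left(-6\right) \frac{1}{9} - \frac{5}{7} = - \frac{2}{3} - \frac{5}{7} = - \frac{29}{21}$)
$P{\left(p \right)} = -4 + p$ ($P{\left(p \right)} = p - 4 \cdot 1^{2} = p - 4 = -4 + p$)
$- P{\left(o{\left(15,c \right)} \right)} = - (-4 - \frac{29}{21}) = \left(-1\right) \left(- \frac{113}{21}\right) = \frac{113}{21}$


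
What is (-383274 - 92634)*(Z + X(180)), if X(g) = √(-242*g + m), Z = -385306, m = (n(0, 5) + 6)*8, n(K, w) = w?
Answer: 183370207848 - 1903632*I*√2717 ≈ 1.8337e+11 - 9.9226e+7*I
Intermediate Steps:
m = 88 (m = (5 + 6)*8 = 11*8 = 88)
X(g) = √(88 - 242*g) (X(g) = √(-242*g + 88) = √(88 - 242*g))
(-383274 - 92634)*(Z + X(180)) = (-383274 - 92634)*(-385306 + √(88 - 242*180)) = -475908*(-385306 + √(88 - 43560)) = -475908*(-385306 + √(-43472)) = -475908*(-385306 + 4*I*√2717) = 183370207848 - 1903632*I*√2717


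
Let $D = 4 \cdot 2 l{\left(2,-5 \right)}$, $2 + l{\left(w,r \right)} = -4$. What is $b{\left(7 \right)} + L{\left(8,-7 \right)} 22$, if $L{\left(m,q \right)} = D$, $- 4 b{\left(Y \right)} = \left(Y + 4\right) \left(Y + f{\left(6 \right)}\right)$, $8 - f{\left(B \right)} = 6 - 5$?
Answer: $- \frac{2189}{2} \approx -1094.5$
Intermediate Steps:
$f{\left(B \right)} = 7$ ($f{\left(B \right)} = 8 - \left(6 - 5\right) = 8 - 1 = 7$)
$l{\left(w,r \right)} = -6$ ($l{\left(w,r \right)} = -2 - 4 = -6$)
$b{\left(Y \right)} = - \frac{\left(4 + Y\right) \left(7 + Y\right)}{4}$ ($b{\left(Y \right)} = - \frac{\left(Y + 4\right) \left(Y + 7\right)}{4} = - \frac{\left(4 + Y\right) \left(7 + Y\right)}{4}$)
$D = -48$ ($D = 4 \cdot 2 \left(-6\right) = 8 \left(-6\right) = -48$)
$L{\left(m,q \right)} = -48$
$b{\left(7 \right)} + L{\left(8,-7 \right)} 22 = \left(-7 - \frac{77}{4} - \frac{7^{2}}{4}\right) - 1056 = \left(-7 - \frac{77}{4} - \frac{49}{4}\right) - 1056 = - \frac{77}{2} - 1056 = - \frac{2189}{2}$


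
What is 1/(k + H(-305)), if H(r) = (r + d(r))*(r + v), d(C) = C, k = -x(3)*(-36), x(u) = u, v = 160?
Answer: 1/88558 ≈ 1.1292e-5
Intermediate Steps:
k = 108 (k = -1*3*(-36) = -3*(-36) = 108)
H(r) = 2*r*(160 + r) (H(r) = (r + r)*(r + 160) = (2*r)*(160 + r) = 2*r*(160 + r))
1/(k + H(-305)) = 1/(108 + 2*(-305)*(160 - 305)) = 1/(108 + 2*(-305)*(-145)) = 1/(108 + 88450) = 1/88558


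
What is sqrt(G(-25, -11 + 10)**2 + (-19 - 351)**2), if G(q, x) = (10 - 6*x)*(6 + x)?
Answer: 10*sqrt(1433) ≈ 378.55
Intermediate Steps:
G(q, x) = (6 + x)*(10 - 6*x)
sqrt(G(-25, -11 + 10)**2 + (-19 - 351)**2) = sqrt((60 - 26*(-11 + 10) - 6*(-11 + 10)**2)**2 + (-19 - 351)**2) = sqrt((60 - 26*(-1) - 6*(-1)**2)**2 + (-370)**2) = sqrt((60 + 26 - 6*1)**2 + 136900) = sqrt((60 + 26 - 6)**2 + 136900) = sqrt(80**2 + 136900) = sqrt(6400 + 136900) = sqrt(143300) = 10*sqrt(1433)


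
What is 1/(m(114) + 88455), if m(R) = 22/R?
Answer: 57/5041946 ≈ 1.1305e-5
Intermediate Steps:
1/(m(114) + 88455) = 1/(22/114 + 88455) = 1/(22*(1/114) + 88455) = 1/(11/57 + 88455) = 1/(5041946/57) = 57/5041946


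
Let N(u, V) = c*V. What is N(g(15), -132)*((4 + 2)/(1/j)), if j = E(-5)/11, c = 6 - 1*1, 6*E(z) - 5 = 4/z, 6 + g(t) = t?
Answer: -252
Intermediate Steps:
g(t) = -6 + t
E(z) = ⅚ + 2/(3*z) (E(z) = ⅚ + (4/z)/6 = ⅚ + 2/(3*z))
c = 5 (c = 6 - 1 = 5)
N(u, V) = 5*V
j = 7/110 (j = ((⅙)*(4 + 5*(-5))/(-5))/11 = ((⅙)*(-⅕)*(4 - 25))*(1/11) = ((⅙)*(-⅕)*(-21))*(1/11) = (7/10)*(1/11) = 7/110 ≈ 0.063636)
N(g(15), -132)*((4 + 2)/(1/j)) = (5*(-132))*((4 + 2)/(1/(7/110))) = -3960/110/7 = -3960*7/110 = -660*21/55 = -252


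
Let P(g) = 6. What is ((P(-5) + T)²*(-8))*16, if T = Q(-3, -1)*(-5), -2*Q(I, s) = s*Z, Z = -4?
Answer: -32768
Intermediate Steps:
Q(I, s) = 2*s (Q(I, s) = -s*(-4)/2 = -(-2)*s = 2*s)
T = 10 (T = (2*(-1))*(-5) = -2*(-5) = 10)
((P(-5) + T)²*(-8))*16 = ((6 + 10)²*(-8))*16 = (16²*(-8))*16 = (256*(-8))*16 = -2048*16 = -32768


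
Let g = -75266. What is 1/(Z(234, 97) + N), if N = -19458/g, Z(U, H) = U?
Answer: 37633/8815851 ≈ 0.0042688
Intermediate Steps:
N = 9729/37633 (N = -19458/(-75266) = -19458*(-1/75266) = 9729/37633 ≈ 0.25852)
1/(Z(234, 97) + N) = 1/(234 + 9729/37633) = 1/(8815851/37633) = 37633/8815851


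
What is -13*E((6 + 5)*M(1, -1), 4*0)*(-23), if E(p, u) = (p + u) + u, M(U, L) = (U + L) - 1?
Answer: -3289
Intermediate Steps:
M(U, L) = -1 + L + U (M(U, L) = (L + U) - 1 = -1 + L + U)
E(p, u) = p + 2*u
-13*E((6 + 5)*M(1, -1), 4*0)*(-23) = -13*((6 + 5)*(-1 - 1 + 1) + 2*(4*0))*(-23) = -13*(11*(-1) + 2*0)*(-23) = -13*(-11 + 0)*(-23) = -13*(-11)*(-23) = 143*(-23) = -3289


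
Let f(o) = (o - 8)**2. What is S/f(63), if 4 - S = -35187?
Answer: 35191/3025 ≈ 11.633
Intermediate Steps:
f(o) = (-8 + o)**2
S = 35191 (S = 4 - 1*(-35187) = 4 + 35187 = 35191)
S/f(63) = 35191/((-8 + 63)**2) = 35191/(55**2) = 35191/3025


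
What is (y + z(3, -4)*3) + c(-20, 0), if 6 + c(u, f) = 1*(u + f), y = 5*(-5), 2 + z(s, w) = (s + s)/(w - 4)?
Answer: -237/4 ≈ -59.250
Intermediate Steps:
z(s, w) = -2 + 2*s/(-4 + w) (z(s, w) = -2 + (s + s)/(w - 4) = -2 + (2*s)/(-4 + w) = -2 + 2*s/(-4 + w))
y = -25
c(u, f) = -6 + f + u (c(u, f) = -6 + 1*(u + f) = -6 + 1*(f + u) = -6 + (f + u) = -6 + f + u)
(y + z(3, -4)*3) + c(-20, 0) = (-25 + (2*(4 + 3 - 1*(-4))/(-4 - 4))*3) + (-6 + 0 - 20) = (-25 + (2*(4 + 3 + 4)/(-8))*3) - 26 = (-25 + (2*(-⅛)*11)*3) - 26 = (-25 - 11/4*3) - 26 = (-25 - 33/4) - 26 = -133/4 - 26 = -237/4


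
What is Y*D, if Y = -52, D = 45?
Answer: -2340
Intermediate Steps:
Y*D = -52*45 = -2340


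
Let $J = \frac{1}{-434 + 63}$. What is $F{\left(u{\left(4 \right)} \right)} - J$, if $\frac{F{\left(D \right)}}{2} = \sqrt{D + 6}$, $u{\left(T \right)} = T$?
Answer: $\frac{1}{371} + 2 \sqrt{10} \approx 6.3272$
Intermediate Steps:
$F{\left(D \right)} = 2 \sqrt{6 + D}$ ($F{\left(D \right)} = 2 \sqrt{D + 6} = 2 \sqrt{6 + D}$)
$J = - \frac{1}{371}$ ($J = \frac{1}{-371} = - \frac{1}{371} \approx -0.0026954$)
$F{\left(u{\left(4 \right)} \right)} - J = 2 \sqrt{6 + 4} - - \frac{1}{371} = 2 \sqrt{10} + \frac{1}{371} = \frac{1}{371} + 2 \sqrt{10}$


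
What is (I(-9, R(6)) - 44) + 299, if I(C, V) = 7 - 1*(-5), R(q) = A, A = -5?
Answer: 267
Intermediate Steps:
R(q) = -5
I(C, V) = 12 (I(C, V) = 7 + 5 = 12)
(I(-9, R(6)) - 44) + 299 = (12 - 44) + 299 = -32 + 299 = 267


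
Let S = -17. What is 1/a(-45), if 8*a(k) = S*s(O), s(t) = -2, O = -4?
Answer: 4/17 ≈ 0.23529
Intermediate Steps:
a(k) = 17/4 (a(k) = (-17*(-2))/8 = (1/8)*34 = 17/4)
1/a(-45) = 1/(17/4) = 4/17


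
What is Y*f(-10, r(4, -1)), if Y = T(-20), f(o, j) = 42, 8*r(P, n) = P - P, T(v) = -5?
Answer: -210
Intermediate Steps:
r(P, n) = 0 (r(P, n) = (P - P)/8 = (⅛)*0 = 0)
Y = -5
Y*f(-10, r(4, -1)) = -5*42 = -210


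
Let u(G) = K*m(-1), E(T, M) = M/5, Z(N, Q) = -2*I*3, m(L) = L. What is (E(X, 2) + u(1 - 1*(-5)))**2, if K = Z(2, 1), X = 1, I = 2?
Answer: 3844/25 ≈ 153.76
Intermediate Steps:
Z(N, Q) = -12 (Z(N, Q) = -2*2*3 = -4*3 = -12)
K = -12
E(T, M) = M/5 (E(T, M) = M*(1/5) = M/5)
u(G) = 12 (u(G) = -12*(-1) = 12)
(E(X, 2) + u(1 - 1*(-5)))**2 = ((1/5)*2 + 12)**2 = (2/5 + 12)**2 = (62/5)**2 = 3844/25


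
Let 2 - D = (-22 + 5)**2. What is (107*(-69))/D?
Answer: 7383/287 ≈ 25.725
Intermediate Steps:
D = -287 (D = 2 - (-22 + 5)**2 = 2 - 1*(-17)**2 = 2 - 1*289 = 2 - 289 = -287)
(107*(-69))/D = (107*(-69))/(-287) = -7383*(-1/287) = 7383/287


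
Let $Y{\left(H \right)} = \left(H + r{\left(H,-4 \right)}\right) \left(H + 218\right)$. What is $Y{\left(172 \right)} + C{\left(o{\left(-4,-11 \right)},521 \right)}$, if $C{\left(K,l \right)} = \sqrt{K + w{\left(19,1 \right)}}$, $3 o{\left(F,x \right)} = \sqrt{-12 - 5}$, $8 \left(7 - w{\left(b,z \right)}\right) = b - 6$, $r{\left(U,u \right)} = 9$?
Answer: $70590 + \frac{\sqrt{774 + 48 i \sqrt{17}}}{12} \approx 70592.0 + 0.29405 i$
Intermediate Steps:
$w{\left(b,z \right)} = \frac{31}{4} - \frac{b}{8}$ ($w{\left(b,z \right)} = 7 - \frac{b - 6}{8} = 7 - \frac{-6 + b}{8} = 7 - \left(- \frac{3}{4} + \frac{b}{8}\right) = \frac{31}{4} - \frac{b}{8}$)
$Y{\left(H \right)} = \left(9 + H\right) \left(218 + H\right)$ ($Y{\left(H \right)} = \left(H + 9\right) \left(H + 218\right) = \left(9 + H\right) \left(218 + H\right)$)
$o{\left(F,x \right)} = \frac{i \sqrt{17}}{3}$ ($o{\left(F,x \right)} = \frac{\sqrt{-12 - 5}}{3} = \frac{\sqrt{-17}}{3} = \frac{i \sqrt{17}}{3}$)
$C{\left(K,l \right)} = \sqrt{\frac{43}{8} + K}$ ($C{\left(K,l \right)} = \sqrt{K + \left(\frac{31}{4} - \frac{19}{8}\right)} = \sqrt{K + \frac{43}{8}} = \sqrt{\frac{43}{8} + K}$)
$Y{\left(172 \right)} + C{\left(o{\left(-4,-11 \right)},521 \right)} = \left(1962 + 172^{2} + 227 \cdot 172\right) + \frac{\sqrt{86 + 16 \frac{i \sqrt{17}}{3}}}{4} = \left(1962 + 29584 + 39044\right) + \frac{\sqrt{86 + \frac{16 i \sqrt{17}}{3}}}{4} = 70590 + \frac{\sqrt{86 + \frac{16 i \sqrt{17}}{3}}}{4}$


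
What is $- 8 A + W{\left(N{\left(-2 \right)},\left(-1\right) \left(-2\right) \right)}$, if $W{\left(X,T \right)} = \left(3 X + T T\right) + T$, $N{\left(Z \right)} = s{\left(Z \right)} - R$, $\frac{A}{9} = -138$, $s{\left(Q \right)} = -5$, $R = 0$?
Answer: $9927$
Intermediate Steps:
$A = -1242$ ($A = 9 \left(-138\right) = -1242$)
$N{\left(Z \right)} = -5$ ($N{\left(Z \right)} = -5 - 0 = -5 + 0 = -5$)
$W{\left(X,T \right)} = T + T^{2} + 3 X$ ($W{\left(X,T \right)} = \left(3 X + T^{2}\right) + T = \left(T^{2} + 3 X\right) + T = T + T^{2} + 3 X$)
$- 8 A + W{\left(N{\left(-2 \right)},\left(-1\right) \left(-2\right) \right)} = \left(-8\right) \left(-1242\right) + \left(\left(-1\right) \left(-2\right) + \left(\left(-1\right) \left(-2\right)\right)^{2} + 3 \left(-5\right)\right) = 9936 + \left(2 + 2^{2} - 15\right) = 9936 + \left(2 + 4 - 15\right) = 9936 - 9 = 9927$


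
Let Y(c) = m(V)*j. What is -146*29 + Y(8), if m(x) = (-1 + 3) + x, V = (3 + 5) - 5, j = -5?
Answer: -4259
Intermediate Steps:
V = 3 (V = 8 - 5 = 3)
m(x) = 2 + x
Y(c) = -25 (Y(c) = (2 + 3)*(-5) = 5*(-5) = -25)
-146*29 + Y(8) = -146*29 - 25 = -4234 - 25 = -4259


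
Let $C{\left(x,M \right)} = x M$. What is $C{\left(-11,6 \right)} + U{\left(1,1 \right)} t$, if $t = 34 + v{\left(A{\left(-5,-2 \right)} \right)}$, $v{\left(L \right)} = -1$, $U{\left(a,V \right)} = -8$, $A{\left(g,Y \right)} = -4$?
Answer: $-330$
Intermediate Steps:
$C{\left(x,M \right)} = M x$
$t = 33$ ($t = 34 - 1 = 33$)
$C{\left(-11,6 \right)} + U{\left(1,1 \right)} t = 6 \left(-11\right) - 264 = -66 - 264 = -330$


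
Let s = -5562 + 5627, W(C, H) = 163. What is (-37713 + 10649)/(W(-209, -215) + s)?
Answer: -6766/57 ≈ -118.70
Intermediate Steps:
s = 65
(-37713 + 10649)/(W(-209, -215) + s) = (-37713 + 10649)/(163 + 65) = -27064/228 = -27064*1/228 = -6766/57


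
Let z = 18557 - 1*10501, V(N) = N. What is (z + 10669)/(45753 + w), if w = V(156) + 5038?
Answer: 18725/50947 ≈ 0.36754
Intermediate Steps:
w = 5194 (w = 156 + 5038 = 5194)
z = 8056 (z = 18557 - 10501 = 8056)
(z + 10669)/(45753 + w) = (8056 + 10669)/(45753 + 5194) = 18725/50947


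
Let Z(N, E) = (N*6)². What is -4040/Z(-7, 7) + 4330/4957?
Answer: -3097040/2186037 ≈ -1.4167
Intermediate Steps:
Z(N, E) = 36*N² (Z(N, E) = (6*N)² = 36*N²)
-4040/Z(-7, 7) + 4330/4957 = -4040/(36*(-7)²) + 4330/4957 = -4040/(36*49) + 4330*(1/4957) = -4040/1764 + 4330/4957 = -4040*1/1764 + 4330/4957 = -1010/441 + 4330/4957 = -3097040/2186037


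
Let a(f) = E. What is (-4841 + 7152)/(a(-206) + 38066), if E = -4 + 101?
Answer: 2311/38163 ≈ 0.060556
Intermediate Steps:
E = 97
a(f) = 97
(-4841 + 7152)/(a(-206) + 38066) = (-4841 + 7152)/(97 + 38066) = 2311/38163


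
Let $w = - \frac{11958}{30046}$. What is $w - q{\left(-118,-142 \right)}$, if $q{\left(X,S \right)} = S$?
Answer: $\frac{2127287}{15023} \approx 141.6$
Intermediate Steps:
$w = - \frac{5979}{15023}$ ($w = \left(-11958\right) \frac{1}{30046} = - \frac{5979}{15023} \approx -0.39799$)
$w - q{\left(-118,-142 \right)} = - \frac{5979}{15023} - -142 = - \frac{5979}{15023} + 142 = \frac{2127287}{15023}$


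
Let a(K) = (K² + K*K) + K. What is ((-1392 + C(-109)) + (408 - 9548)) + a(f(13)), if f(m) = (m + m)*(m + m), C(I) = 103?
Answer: 904199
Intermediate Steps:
f(m) = 4*m² (f(m) = (2*m)*(2*m) = 4*m²)
a(K) = K + 2*K² (a(K) = (K² + K²) + K = 2*K² + K = K + 2*K²)
((-1392 + C(-109)) + (408 - 9548)) + a(f(13)) = ((-1392 + 103) + (408 - 9548)) + (4*13²)*(1 + 2*(4*13²)) = (-1289 - 9140) + (4*169)*(1 + 2*(4*169)) = -10429 + 676*(1 + 2*676) = -10429 + 676*(1 + 1352) = -10429 + 676*1353 = -10429 + 914628 = 904199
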